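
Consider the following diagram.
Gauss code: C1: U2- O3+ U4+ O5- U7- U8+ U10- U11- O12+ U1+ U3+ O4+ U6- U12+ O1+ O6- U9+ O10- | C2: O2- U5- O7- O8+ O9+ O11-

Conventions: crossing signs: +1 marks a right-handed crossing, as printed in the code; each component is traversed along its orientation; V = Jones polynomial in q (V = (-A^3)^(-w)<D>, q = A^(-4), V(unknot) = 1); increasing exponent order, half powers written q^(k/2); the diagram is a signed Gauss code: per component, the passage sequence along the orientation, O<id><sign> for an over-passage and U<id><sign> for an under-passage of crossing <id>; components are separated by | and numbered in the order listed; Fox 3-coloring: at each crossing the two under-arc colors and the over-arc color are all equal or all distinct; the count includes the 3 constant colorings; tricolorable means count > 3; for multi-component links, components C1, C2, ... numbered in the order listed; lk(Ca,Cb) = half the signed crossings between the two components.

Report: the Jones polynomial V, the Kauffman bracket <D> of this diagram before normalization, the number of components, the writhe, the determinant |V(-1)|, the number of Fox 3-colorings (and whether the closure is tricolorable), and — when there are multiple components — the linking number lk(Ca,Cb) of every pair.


V = -q^(-3/2) - 2q^(1/2) + q^(3/2) - q^(5/2) + q^(7/2)
<D> = A^-14 - A^-10 + A^-6 - 2A^-2 - A^6 (w = 0)
2 components over 12 crossings, w = 0
lk(C1,C2): -1
9 Fox colorings among 3^12, |V(-1)| = 6: tricolorable
why: det 6 = |V(-1)|; divisible by 3, so tricolorable


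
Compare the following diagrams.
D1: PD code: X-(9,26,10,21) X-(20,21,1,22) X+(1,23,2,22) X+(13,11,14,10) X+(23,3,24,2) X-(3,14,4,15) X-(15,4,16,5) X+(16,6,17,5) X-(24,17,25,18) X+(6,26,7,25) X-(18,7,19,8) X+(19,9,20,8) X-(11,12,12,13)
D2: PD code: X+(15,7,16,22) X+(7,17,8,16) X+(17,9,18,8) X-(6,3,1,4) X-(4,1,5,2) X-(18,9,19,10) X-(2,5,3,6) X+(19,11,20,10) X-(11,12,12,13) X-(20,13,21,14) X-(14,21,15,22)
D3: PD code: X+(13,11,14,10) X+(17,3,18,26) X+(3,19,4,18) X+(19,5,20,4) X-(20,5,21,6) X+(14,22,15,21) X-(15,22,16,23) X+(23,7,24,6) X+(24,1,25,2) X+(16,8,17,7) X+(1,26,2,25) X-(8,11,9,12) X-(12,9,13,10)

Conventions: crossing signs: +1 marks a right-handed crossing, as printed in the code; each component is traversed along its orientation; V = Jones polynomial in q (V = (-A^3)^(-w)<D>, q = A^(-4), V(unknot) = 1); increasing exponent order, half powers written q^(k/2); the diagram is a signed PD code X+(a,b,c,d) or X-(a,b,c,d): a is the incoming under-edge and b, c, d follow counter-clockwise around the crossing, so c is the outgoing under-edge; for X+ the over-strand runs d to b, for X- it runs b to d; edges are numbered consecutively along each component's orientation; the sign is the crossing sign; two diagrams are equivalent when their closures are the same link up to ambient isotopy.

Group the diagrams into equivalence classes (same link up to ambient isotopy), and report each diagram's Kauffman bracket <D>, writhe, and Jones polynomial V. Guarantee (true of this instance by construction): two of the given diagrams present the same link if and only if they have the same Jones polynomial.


equivalence classes: {D1} | {D2} | {D3}
D1 (bracket A^-5 + A^-1; 13 crossings at w = -1): V = -q^(-1/2) - q^(1/2)
V(D2) = q^(-9/2) - q^(-5/2) - q^(-3/2) - q^(-1/2)  [11 crossings, <D> = A^-7 + A^-3 + A - A^9, w = -3]
V(D3) = -q^(3/2) - 2q^(7/2) + q^(9/2) - q^(11/2) + q^(13/2)  (w +5, c 13, <D> = -A^-11 + A^-7 - A^-3 + 2A + A^9)
observation: V(q) takes 3 values over 3 diagrams, fixing the grouping


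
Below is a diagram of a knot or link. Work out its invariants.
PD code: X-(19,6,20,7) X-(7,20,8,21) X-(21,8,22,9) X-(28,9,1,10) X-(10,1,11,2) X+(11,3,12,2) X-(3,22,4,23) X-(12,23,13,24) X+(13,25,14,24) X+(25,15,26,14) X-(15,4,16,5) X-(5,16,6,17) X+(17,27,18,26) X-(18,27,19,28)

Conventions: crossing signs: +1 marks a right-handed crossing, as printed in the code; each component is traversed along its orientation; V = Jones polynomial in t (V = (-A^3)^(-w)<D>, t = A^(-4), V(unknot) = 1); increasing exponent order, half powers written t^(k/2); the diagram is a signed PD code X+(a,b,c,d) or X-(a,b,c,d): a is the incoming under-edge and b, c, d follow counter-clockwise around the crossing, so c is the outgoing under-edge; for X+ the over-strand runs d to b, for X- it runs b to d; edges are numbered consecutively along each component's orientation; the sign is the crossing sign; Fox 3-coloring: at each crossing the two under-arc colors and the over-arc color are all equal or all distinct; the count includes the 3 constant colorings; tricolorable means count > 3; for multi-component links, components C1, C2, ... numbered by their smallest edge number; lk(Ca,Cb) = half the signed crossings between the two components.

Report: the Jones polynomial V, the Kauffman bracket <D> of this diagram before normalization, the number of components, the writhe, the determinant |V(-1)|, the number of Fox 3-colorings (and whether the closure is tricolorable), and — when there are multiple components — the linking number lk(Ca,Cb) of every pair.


V(t) = -t^-7 + t^-6 - t^-5 + t^-4 + t^-2
bracket: A^-10 + A^-2 - A^2 + A^6 - A^10, w = -6
1 component, writhe -6, over 14 crossings
det 5, colorings 3 of 3^14 — not tricolorable
observation: det 5 = |V(-1)|; not divisible by 3, so not tricolorable


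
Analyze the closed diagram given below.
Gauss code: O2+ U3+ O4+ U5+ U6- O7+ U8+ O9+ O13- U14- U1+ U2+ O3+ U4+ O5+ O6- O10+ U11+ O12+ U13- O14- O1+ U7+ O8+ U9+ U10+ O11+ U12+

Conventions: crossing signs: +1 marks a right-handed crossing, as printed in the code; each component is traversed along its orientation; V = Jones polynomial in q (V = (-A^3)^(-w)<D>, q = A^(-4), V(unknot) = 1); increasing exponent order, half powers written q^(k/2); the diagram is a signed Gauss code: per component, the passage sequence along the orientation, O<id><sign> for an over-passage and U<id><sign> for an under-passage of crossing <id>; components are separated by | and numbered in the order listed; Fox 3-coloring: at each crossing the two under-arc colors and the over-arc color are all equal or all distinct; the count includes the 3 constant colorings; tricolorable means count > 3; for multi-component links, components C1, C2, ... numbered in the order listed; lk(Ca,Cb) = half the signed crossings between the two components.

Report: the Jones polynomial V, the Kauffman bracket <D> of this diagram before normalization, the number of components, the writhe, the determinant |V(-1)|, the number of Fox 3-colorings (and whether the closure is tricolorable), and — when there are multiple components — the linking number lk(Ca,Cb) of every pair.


V = q^3 - q^4 + 4q^5 - 5q^6 + 6q^7 - 7q^8 + 6q^9 - 5q^10 + 3q^11 - q^12
<D> = -A^-24 + 3A^-20 - 5A^-16 + 6A^-12 - 7A^-8 + 6A^-4 - 5 + 4A^4 - A^8 + A^12 (w = +8)
1 component over 14 crossings, w = +8
9 Fox colorings among 3^14, |V(-1)| = 39: tricolorable
why: V spans 9 powers of q: at least 9 crossings in any diagram


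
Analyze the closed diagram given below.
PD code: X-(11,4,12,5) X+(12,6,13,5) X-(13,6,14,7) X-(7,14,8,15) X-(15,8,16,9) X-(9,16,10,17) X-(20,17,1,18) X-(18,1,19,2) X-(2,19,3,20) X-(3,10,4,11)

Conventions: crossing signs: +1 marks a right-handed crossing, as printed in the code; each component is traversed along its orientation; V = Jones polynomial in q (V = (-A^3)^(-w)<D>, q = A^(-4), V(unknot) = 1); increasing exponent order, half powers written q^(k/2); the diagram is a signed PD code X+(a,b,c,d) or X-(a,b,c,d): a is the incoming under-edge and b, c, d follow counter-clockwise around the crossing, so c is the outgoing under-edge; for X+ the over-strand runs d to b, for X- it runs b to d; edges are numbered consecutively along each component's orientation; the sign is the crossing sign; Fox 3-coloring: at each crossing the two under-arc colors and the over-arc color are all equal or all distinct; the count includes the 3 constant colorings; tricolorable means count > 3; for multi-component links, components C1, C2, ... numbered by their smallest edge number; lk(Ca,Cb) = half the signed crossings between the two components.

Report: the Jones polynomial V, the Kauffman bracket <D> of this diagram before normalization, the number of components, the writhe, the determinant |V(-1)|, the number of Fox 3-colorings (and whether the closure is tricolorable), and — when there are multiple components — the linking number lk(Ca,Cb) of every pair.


V(q) = q^-11 - 2q^-10 + 2q^-9 - 3q^-8 + 2q^-7 - 2q^-6 + 2q^-5 + q^-3
bracket: A^-12 + 2A^-4 - 2 + 2A^4 - 3A^8 + 2A^12 - 2A^16 + A^20, w = -8
1 component, writhe -8, over 10 crossings
det 15, colorings 9 of 3^10 — tricolorable
observation: the span of V is 8, forcing >= 8 crossings in any diagram


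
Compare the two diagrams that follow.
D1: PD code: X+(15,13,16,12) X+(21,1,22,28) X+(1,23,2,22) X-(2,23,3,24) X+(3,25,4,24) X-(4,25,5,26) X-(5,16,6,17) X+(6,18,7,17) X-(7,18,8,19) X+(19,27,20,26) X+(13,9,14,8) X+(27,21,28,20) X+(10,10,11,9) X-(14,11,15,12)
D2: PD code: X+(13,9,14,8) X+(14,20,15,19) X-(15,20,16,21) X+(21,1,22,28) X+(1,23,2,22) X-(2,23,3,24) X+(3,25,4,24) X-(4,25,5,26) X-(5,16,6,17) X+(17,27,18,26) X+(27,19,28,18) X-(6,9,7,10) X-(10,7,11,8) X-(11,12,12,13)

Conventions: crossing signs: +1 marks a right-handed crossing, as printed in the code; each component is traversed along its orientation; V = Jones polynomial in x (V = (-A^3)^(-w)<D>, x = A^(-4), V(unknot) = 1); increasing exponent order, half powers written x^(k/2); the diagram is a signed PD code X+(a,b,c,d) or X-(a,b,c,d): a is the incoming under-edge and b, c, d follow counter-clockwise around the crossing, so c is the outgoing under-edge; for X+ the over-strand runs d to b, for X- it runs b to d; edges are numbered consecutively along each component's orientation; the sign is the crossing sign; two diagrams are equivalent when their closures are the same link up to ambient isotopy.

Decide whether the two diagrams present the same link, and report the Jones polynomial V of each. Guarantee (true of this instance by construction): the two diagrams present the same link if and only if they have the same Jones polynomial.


equivalent: yes
V(D1) = x + x^3 - x^4  (w +4, c 14, <D> = -A^-4 + 1 + A^8)
D2 (bracket -A^-16 + A^-12 + A^-4; 14 crossings at w = 0): V = x + x^3 - x^4
why: from 14 to 14 crossings by R-moves: one link, two diagrams


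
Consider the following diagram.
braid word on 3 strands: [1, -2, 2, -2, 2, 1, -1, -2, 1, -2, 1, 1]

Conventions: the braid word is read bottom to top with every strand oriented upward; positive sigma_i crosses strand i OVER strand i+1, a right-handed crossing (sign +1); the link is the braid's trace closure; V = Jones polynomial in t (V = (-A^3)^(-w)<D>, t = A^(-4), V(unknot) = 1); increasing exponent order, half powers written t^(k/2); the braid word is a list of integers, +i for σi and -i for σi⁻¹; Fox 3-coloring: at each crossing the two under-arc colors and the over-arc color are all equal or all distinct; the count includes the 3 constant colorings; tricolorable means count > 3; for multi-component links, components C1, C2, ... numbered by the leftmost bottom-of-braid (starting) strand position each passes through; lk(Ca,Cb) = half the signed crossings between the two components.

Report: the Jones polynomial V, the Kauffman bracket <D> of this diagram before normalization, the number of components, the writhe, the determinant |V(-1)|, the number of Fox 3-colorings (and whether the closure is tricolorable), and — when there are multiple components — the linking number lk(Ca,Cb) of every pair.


V(t) = t^-1 - 1 + 2t - 2t^2 + 2t^3 - 2t^4 + t^5
bracket: A^-14 - 2A^-10 + 2A^-6 - 2A^-2 + 2A^2 - A^6 + A^10, w = +2
1 component, writhe +2, over 12 crossings
det 11, colorings 3 of 3^12 — not tricolorable
observation: w = +2 (over 12 crossings) is diagram-only; (-A^3)^(-2) removes it from V


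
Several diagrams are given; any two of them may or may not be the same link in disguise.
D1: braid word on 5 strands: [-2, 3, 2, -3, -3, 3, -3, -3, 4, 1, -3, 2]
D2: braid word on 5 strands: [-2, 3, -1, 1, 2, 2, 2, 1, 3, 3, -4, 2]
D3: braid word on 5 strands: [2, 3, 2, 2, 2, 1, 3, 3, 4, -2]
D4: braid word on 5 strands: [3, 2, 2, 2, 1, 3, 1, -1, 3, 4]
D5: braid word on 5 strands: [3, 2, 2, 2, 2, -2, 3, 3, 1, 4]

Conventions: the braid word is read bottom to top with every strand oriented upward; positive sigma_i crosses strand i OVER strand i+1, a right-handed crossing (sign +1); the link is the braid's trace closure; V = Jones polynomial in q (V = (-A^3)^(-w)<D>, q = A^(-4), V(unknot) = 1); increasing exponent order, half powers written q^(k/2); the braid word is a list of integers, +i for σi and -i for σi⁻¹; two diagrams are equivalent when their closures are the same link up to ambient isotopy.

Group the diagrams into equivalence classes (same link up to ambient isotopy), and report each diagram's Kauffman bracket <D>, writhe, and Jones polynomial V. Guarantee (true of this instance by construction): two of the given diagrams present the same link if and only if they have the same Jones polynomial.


equivalence classes: {D1} | {D2, D3, D4, D5}
D1 (bracket A^4 + A^12 - A^16; 12 crossings at w = 0): V = -q^-4 + q^-3 + q^-1
V(D2) = q^2 + 2q^4 - 2q^5 + q^6 - 2q^7 + q^8  [12 crossings, <D> = A^-14 - 2A^-10 + A^-6 - 2A^-2 + 2A^2 + A^10, w = +6]
D3 (bracket A^-8 - 2A^-4 + 1 - 2A^4 + 2A^8 + A^16; 10 crossings at w = +8): V = q^2 + 2q^4 - 2q^5 + q^6 - 2q^7 + q^8
V(D4) = q^2 + 2q^4 - 2q^5 + q^6 - 2q^7 + q^8  [10 crossings, <D> = A^-8 - 2A^-4 + 1 - 2A^4 + 2A^8 + A^16, w = +8]
V(D5) = q^2 + 2q^4 - 2q^5 + q^6 - 2q^7 + q^8  [10 crossings, <D> = A^-8 - 2A^-4 + 1 - 2A^4 + 2A^8 + A^16, w = +8]
observation: comparing 5 Jones polynomials yields 2 groups


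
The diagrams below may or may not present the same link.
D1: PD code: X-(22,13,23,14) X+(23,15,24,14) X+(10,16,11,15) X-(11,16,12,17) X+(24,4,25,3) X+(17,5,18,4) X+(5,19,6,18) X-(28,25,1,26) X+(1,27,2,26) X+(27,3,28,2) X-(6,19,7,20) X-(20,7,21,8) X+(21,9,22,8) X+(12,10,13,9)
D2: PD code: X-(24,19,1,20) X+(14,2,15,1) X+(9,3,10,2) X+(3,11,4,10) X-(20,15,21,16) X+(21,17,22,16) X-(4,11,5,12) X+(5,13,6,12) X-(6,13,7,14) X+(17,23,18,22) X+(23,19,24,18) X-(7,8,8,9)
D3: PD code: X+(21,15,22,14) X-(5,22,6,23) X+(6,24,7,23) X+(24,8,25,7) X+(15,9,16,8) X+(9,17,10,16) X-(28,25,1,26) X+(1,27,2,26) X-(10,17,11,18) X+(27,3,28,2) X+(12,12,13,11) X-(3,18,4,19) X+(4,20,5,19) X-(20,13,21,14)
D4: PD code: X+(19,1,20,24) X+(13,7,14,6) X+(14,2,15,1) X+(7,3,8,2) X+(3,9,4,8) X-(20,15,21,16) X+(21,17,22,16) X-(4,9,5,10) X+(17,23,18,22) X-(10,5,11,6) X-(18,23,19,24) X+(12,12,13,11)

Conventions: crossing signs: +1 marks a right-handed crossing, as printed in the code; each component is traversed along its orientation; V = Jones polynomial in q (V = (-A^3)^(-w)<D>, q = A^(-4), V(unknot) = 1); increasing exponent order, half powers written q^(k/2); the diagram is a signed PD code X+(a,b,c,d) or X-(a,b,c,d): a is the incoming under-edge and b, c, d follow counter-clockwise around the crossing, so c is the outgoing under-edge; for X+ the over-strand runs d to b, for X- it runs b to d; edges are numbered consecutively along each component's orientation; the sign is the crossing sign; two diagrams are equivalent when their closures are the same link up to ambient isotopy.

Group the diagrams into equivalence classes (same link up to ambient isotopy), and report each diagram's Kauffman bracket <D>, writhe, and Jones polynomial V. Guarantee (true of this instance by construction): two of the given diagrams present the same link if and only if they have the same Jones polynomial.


equivalence classes: {D1, D2, D3, D4}
D1 (bracket A^12; 14 crossings at w = +4): V = 1
V(D2) = 1  [12 crossings, <D> = A^6, w = +2]
V(D3) = 1  [14 crossings, <D> = A^12, w = +4]
V(D4) = 1  [12 crossings, <D> = A^12, w = +4]
key observation: all 4 diagrams share one V(q), hence one class


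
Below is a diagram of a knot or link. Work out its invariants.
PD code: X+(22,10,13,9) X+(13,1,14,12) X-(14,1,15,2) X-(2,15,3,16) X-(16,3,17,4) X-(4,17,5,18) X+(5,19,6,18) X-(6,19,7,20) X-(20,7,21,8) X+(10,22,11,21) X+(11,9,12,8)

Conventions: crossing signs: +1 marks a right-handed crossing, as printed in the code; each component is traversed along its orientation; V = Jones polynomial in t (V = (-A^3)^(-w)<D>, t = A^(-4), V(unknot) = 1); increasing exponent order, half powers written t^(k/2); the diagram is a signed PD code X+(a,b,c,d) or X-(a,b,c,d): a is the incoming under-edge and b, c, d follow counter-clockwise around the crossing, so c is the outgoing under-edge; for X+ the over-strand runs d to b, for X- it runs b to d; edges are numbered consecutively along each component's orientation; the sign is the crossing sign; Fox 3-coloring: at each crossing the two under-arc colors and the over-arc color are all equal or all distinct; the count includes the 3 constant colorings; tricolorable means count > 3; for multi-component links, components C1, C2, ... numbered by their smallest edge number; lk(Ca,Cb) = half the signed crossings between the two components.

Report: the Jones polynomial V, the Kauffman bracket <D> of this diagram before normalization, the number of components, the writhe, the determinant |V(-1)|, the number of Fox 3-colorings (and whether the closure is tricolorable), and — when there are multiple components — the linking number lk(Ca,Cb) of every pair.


Jones polynomial: V(t) = -t^(-5/2) - t^(-1/2)
<D> = A^-1 + A^7; writhe -1
components 2, writhe -1 (11 crossings)
linking number lk(C1,C2) = -1
3-colorings: 3 of 3^11, det 2 — not tricolorable
note: w = -1 (over 11 crossings) is diagram-only; (-A^3)^(1) removes it from V


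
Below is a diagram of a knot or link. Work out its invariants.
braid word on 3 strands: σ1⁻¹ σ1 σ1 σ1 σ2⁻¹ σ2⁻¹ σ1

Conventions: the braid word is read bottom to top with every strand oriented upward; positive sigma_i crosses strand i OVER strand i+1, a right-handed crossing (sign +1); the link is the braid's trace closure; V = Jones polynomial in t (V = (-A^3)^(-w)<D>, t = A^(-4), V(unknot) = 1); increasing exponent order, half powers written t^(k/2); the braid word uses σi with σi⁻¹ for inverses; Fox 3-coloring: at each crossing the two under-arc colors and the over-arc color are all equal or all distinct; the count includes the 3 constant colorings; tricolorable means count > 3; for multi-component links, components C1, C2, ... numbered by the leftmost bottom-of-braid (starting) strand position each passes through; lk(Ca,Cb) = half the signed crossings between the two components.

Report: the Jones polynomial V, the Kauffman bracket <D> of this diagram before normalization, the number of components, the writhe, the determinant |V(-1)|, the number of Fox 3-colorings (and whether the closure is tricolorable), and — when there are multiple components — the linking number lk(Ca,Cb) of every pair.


V = -t^(-3/2) - 2t^(1/2) + t^(3/2) - t^(5/2) + t^(7/2)
<D> = -A^-11 + A^-7 - A^-3 + 2A + A^9 (w = +1)
2 components over 7 crossings, w = +1
lk(C1,C2): -1
9 Fox colorings among 3^7, |V(-1)| = 6: tricolorable
why: summing lk over 1 pair gives -1


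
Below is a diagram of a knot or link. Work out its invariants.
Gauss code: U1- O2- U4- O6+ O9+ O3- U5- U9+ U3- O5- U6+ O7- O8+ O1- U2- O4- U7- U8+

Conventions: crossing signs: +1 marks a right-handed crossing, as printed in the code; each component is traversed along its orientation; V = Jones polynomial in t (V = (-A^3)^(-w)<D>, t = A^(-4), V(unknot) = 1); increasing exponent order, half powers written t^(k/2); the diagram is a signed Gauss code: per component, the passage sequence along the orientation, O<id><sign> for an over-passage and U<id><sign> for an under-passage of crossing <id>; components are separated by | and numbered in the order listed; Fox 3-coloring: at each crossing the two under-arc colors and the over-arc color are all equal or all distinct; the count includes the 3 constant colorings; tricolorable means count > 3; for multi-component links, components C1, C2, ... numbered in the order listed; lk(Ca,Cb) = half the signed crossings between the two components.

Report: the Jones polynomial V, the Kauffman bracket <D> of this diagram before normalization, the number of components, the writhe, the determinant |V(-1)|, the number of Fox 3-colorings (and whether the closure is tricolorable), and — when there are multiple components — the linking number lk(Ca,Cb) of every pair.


Jones polynomial: V(t) = -t^-4 + t^-3 + t^-1
<D> = -A^-5 - A^3 + A^7; writhe -3
components 1, writhe -3 (9 crossings)
3-colorings: 9 of 3^9, det 3 — tricolorable
note: w = -3 shifts under R1 moves; the (-A^3)^(3) factor cancels that in V


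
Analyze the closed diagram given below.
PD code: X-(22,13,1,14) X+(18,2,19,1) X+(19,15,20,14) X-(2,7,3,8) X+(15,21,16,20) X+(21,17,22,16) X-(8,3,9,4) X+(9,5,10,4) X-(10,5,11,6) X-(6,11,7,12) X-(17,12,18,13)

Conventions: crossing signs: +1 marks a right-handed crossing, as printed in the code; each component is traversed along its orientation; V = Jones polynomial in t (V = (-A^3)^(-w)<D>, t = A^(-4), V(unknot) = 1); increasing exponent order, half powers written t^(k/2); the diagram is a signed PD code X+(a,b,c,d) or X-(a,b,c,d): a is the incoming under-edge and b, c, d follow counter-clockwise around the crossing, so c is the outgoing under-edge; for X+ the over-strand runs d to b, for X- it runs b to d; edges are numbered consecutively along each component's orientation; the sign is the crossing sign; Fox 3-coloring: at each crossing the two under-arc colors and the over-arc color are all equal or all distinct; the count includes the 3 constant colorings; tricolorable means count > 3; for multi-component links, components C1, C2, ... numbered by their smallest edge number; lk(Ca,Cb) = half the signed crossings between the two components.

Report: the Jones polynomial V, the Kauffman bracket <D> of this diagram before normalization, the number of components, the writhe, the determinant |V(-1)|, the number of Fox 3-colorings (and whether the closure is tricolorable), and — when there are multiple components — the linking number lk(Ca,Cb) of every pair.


Jones polynomial: V(t) = -t^-3 + t^-2 - t^-1 + 3 - t + t^2 - t^3
<D> = A^-15 - A^-11 + A^-7 - 3A^-3 + A - A^5 + A^9; writhe -1
components 1, writhe -1 (11 crossings)
3-colorings: 27 of 3^11, det 9 — tricolorable
note: det 9 = |V(-1)|; divisible by 3, so tricolorable


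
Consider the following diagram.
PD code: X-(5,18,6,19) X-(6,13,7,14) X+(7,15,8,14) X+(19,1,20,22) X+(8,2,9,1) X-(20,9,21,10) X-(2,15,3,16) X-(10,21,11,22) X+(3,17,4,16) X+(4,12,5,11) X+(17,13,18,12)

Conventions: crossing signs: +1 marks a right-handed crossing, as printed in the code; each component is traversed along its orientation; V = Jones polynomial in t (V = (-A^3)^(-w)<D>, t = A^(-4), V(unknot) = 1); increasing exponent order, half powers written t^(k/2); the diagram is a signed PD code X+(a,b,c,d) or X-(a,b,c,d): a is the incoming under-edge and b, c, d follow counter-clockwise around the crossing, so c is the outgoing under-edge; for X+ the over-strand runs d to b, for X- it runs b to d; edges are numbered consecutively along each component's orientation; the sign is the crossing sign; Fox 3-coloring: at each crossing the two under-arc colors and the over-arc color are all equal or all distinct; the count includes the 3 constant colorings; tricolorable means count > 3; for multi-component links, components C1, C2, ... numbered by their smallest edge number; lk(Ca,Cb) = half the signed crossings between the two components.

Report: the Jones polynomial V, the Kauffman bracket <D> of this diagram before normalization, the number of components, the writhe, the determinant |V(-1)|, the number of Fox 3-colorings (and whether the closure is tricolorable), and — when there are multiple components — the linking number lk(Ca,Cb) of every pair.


V = 1
<D> = -A^3 (w = +1)
1 component over 11 crossings, w = +1
3 Fox colorings among 3^11, |V(-1)| = 1: not tricolorable
why: |V(-1)| = 1: so not tricolorable, since 3 does not divide 1


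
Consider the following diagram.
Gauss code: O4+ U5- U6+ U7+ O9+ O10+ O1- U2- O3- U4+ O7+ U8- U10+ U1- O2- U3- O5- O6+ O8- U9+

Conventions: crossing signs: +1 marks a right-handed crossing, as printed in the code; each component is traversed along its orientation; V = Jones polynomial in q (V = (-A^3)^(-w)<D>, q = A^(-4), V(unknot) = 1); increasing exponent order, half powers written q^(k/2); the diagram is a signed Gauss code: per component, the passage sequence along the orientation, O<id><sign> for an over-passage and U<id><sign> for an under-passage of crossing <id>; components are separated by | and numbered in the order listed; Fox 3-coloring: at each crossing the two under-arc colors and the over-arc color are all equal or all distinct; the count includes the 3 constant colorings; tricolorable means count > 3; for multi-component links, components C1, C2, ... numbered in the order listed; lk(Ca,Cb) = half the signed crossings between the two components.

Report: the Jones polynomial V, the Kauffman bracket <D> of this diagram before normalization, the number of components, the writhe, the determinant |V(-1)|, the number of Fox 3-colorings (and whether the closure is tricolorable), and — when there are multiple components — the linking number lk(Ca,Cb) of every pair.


V = -q^-3 + 2q^-2 - 2q^-1 + 3 - 2q + 2q^2 - q^3
<D> = -A^-12 + 2A^-8 - 2A^-4 + 3 - 2A^4 + 2A^8 - A^12 (w = 0)
1 component over 10 crossings, w = 0
3 Fox colorings among 3^10, |V(-1)| = 13: not tricolorable
why: palindromic: swapping q for 1/q fixes V


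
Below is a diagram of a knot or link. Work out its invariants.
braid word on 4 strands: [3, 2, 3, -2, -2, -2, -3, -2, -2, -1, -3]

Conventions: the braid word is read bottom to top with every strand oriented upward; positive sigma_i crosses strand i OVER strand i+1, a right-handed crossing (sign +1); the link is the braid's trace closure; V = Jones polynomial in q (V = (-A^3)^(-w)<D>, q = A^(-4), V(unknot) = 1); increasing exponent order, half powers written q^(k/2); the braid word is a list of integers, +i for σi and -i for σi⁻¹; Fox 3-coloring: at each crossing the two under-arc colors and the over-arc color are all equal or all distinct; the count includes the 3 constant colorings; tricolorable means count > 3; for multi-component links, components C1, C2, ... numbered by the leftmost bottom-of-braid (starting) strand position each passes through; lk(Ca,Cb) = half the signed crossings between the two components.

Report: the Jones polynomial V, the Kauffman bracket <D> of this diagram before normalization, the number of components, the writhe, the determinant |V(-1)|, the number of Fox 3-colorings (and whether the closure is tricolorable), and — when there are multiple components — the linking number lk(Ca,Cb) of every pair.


V(q) = -q^-4 + q^-3 + q^-1
bracket: -A^-11 - A^-3 + A, w = -5
1 component, writhe -5, over 11 crossings
det 3, colorings 9 of 3^11 — tricolorable
observation: w = -5 (over 11 crossings) is diagram-only; (-A^3)^(5) removes it from V


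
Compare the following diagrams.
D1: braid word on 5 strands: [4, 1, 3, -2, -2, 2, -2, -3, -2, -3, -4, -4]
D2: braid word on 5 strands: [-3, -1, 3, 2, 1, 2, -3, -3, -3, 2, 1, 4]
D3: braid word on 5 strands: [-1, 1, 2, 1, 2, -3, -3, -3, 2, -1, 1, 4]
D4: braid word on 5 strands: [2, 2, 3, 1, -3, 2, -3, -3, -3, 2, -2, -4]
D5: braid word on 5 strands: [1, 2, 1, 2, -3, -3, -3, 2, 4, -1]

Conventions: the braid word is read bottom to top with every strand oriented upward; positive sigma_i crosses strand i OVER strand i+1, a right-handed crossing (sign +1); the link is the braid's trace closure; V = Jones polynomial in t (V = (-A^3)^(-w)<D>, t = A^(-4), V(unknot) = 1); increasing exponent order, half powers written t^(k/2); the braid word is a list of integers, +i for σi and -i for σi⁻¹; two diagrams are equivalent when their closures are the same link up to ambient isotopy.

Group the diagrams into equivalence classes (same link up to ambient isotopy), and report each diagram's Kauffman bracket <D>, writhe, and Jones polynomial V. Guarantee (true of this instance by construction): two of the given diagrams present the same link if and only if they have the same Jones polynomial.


grouping into links: {D1} | {D2, D3, D4, D5}
V(D1) = -t^-4 + t^-3 + t^-1  (w -4, c 12, <D> = A^-8 + 1 - A^4)
V(D2) = -t^-3 + t^-2 - t^-1 + 3 - t + t^2 - t^3  [12 crossings, <D> = -A^-6 + A^-2 - A^2 + 3A^6 - A^10 + A^14 - A^18, w = +2]
V(D3) = -t^-3 + t^-2 - t^-1 + 3 - t + t^2 - t^3  [12 crossings, <D> = -A^-6 + A^-2 - A^2 + 3A^6 - A^10 + A^14 - A^18, w = +2]
D4 (bracket -A^-12 + A^-8 - A^-4 + 3 - A^4 + A^8 - A^12; 12 crossings at w = 0): V = -t^-3 + t^-2 - t^-1 + 3 - t + t^2 - t^3
D5 (bracket -A^-6 + A^-2 - A^2 + 3A^6 - A^10 + A^14 - A^18; 10 crossings at w = +2): V = -t^-3 + t^-2 - t^-1 + 3 - t + t^2 - t^3
why: 2 classes among 5 diagrams; unequal V(t) rules out equality


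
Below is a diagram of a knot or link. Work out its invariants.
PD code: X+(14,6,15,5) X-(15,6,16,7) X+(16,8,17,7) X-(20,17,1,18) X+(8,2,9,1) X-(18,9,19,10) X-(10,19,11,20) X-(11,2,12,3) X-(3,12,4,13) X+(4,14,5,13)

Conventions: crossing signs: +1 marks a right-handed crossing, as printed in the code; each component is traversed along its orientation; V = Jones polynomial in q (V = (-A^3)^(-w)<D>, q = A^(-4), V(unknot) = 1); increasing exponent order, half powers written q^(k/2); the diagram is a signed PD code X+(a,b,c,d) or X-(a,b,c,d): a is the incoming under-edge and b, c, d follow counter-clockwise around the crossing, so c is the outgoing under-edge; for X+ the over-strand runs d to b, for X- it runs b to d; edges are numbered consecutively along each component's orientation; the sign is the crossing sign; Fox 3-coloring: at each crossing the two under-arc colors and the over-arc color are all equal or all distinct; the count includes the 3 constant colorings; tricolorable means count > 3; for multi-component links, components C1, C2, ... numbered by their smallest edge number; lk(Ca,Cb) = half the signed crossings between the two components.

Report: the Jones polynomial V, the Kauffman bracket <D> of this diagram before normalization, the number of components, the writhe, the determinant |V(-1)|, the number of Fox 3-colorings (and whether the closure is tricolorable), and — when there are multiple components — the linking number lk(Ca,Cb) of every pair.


V(q) = -q^-4 + q^-3 + q^-1
bracket: A^-2 + A^6 - A^10, w = -2
1 component, writhe -2, over 10 crossings
det 3, colorings 9 of 3^10 — tricolorable
observation: w = -2 (over 10 crossings) is diagram-only; (-A^3)^(2) removes it from V


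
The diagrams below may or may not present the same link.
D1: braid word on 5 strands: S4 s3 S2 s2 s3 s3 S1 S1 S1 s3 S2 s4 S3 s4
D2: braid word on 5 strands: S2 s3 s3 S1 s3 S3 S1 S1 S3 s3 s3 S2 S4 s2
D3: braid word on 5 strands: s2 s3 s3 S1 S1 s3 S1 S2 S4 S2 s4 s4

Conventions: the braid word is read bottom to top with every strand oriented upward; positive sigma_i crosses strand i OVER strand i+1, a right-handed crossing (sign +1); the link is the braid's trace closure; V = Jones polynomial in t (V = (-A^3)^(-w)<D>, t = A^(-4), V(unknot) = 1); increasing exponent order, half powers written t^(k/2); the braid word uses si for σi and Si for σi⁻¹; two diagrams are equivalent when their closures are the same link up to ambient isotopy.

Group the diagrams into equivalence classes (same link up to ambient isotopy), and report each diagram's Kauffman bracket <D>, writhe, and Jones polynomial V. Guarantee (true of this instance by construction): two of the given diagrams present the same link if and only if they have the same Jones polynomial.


grouping into links: {D1, D2, D3}
V(D1) = -t^-3 + t^-2 - t^-1 + 3 - t + t^2 - t^3  (w 0, c 14, <D> = -A^-12 + A^-8 - A^-4 + 3 - A^4 + A^8 - A^12)
D2 (bracket -A^-18 + A^-14 - A^-10 + 3A^-6 - A^-2 + A^2 - A^6; 14 crossings at w = -2): V = -t^-3 + t^-2 - t^-1 + 3 - t + t^2 - t^3
D3 (bracket -A^-12 + A^-8 - A^-4 + 3 - A^4 + A^8 - A^12; 12 crossings at w = 0): V = -t^-3 + t^-2 - t^-1 + 3 - t + t^2 - t^3
why: one V(t) for all 3 diagrams — one class (guaranteed)


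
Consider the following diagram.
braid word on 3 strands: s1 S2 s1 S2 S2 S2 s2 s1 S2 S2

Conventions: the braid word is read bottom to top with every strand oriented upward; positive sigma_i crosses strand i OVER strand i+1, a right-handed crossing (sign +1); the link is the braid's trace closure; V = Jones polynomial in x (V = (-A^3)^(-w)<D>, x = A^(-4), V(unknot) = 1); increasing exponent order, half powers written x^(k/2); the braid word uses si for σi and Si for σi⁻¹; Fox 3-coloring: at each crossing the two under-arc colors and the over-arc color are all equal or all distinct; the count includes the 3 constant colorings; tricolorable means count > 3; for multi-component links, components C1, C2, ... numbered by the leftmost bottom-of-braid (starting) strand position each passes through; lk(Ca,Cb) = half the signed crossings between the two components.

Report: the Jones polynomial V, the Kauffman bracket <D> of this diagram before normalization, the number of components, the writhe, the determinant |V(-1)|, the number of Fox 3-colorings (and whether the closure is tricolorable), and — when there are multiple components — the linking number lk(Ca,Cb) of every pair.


V(x) = -x^-6 + 3x^-5 - 5x^-4 + 6x^-3 - 6x^-2 + 6x^-1 - 4 + 3x - x^2
bracket: -A^-14 + 3A^-10 - 4A^-6 + 6A^-2 - 6A^2 + 6A^6 - 5A^10 + 3A^14 - A^18, w = -2
1 component, writhe -2, over 10 crossings
det 35, colorings 3 of 3^10 — not tricolorable
observation: |V(-1)| = 35: so not tricolorable, since 3 does not divide 35


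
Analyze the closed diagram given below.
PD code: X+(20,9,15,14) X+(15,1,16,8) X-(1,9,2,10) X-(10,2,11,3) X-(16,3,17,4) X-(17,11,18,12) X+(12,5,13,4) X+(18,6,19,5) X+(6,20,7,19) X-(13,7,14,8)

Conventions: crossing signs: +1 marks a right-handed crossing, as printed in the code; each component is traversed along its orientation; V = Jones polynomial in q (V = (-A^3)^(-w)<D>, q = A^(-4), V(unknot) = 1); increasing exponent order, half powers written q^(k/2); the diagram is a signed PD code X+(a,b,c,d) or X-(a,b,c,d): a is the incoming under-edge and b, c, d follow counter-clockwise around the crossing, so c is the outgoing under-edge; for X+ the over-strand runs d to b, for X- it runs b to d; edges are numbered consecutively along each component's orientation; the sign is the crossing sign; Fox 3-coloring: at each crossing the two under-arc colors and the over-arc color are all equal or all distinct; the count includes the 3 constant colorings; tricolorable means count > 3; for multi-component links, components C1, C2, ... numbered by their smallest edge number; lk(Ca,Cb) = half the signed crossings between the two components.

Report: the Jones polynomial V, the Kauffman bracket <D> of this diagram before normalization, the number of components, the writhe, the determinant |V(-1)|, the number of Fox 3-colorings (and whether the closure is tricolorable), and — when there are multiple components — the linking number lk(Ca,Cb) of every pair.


V(q) = q^-2 + 2 + q^2
bracket: A^-8 + 2 + A^8, w = 0
3 components, writhe 0, over 10 crossings
lk(C1,C2) = -1
linking number lk(C1,C3) = +1
lk(C2,C3): 0
det 4, colorings 3 of 3^10 — not tricolorable
observation: det 4 = |V(-1)|; not divisible by 3, so not tricolorable


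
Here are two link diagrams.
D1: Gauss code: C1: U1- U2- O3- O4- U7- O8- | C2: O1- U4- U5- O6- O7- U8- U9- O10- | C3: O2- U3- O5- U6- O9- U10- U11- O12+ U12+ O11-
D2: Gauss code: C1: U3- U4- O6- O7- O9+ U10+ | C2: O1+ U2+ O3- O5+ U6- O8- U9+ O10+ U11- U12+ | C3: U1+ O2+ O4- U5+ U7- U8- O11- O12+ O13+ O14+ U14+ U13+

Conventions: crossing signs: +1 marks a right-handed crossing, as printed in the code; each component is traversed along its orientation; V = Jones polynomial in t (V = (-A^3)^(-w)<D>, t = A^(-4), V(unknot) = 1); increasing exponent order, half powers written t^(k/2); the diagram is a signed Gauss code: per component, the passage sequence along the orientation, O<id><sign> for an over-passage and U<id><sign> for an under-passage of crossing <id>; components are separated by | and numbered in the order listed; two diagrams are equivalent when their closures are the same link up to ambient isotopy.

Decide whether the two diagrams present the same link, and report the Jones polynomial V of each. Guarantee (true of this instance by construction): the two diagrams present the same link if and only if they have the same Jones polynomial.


equivalent: no
V(D1) = t^-11 + t^-9 + t^-6 + t^-4  (w -10, c 12, <D> = A^-14 + A^-6 + A^6 + A^14)
V(D2) = t^-2 + 2 + t^2  [14 crossings, <D> = A^-2 + 2A^6 + A^14, w = +2]
key observation: 2 values of V(t) split the 2 diagrams


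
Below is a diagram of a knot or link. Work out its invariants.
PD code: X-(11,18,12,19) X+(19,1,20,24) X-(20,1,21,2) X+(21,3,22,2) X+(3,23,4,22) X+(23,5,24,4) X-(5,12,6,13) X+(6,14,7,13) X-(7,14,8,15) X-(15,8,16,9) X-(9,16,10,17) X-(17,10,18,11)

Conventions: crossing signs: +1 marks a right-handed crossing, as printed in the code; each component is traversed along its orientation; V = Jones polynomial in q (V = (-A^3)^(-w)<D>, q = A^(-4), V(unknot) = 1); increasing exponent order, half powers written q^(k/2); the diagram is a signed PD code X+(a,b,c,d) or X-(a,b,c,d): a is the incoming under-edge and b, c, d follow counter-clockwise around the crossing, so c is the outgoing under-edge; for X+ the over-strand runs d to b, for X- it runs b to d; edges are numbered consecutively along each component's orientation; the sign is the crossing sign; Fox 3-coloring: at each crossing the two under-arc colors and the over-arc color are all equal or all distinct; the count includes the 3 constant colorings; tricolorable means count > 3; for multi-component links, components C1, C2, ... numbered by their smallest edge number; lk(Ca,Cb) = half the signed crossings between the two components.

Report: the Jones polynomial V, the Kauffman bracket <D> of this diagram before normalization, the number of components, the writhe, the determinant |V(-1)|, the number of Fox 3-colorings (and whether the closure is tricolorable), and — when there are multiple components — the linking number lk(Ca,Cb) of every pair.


V = -q^-6 + q^-5 - 2q^-4 + 3q^-3 - 2q^-2 + 3q^-1 - 1 + q - q^2
<D> = -A^-14 + A^-10 - A^-6 + 3A^-2 - 2A^2 + 3A^6 - 2A^10 + A^14 - A^18 (w = -2)
1 component over 12 crossings, w = -2
9 Fox colorings among 3^12, |V(-1)| = 15: tricolorable
why: |V(-1)| = 15: so tricolorable, since 3 divides 15


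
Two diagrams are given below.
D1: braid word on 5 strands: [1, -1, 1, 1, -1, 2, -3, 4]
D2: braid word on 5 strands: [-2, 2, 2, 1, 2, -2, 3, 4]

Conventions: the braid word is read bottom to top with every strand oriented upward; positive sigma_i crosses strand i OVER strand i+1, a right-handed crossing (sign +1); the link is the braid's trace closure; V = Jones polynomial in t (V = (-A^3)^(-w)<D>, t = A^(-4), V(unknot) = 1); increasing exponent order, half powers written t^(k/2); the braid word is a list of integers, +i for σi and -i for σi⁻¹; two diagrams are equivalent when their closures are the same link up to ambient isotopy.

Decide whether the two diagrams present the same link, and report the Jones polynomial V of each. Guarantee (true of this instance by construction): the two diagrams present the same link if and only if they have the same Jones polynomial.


equivalent: yes
V(D1) = 1  (w +2, c 8, <D> = A^6)
V(D2) = 1  (w +4, c 8, <D> = A^12)
why: one V(t) for all 2 diagrams — one class (guaranteed)


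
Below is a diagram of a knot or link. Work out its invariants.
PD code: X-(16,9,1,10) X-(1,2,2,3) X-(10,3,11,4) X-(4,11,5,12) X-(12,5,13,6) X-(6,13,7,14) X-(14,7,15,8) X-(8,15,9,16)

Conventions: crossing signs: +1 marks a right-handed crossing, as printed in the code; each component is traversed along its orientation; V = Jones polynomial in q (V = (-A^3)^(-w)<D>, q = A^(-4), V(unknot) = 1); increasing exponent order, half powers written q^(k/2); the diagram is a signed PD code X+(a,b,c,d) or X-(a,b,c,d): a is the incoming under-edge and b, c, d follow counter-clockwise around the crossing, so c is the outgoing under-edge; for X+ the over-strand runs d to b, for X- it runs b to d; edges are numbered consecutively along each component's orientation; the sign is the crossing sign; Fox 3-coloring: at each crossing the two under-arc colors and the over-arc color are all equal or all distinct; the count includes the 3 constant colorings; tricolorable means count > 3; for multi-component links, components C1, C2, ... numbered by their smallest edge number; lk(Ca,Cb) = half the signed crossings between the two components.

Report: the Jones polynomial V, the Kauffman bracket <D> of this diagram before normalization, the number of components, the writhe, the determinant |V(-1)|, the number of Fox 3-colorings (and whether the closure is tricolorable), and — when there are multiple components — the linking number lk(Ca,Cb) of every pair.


Jones polynomial: V(q) = -q^-10 + q^-9 - q^-8 + q^-7 - q^-6 + q^-5 + q^-3
<D> = A^-12 + A^-4 - 1 + A^4 - A^8 + A^12 - A^16; writhe -8
components 1, writhe -8 (8 crossings)
3-colorings: 3 of 3^8, det 7 — not tricolorable
note: |V(-1)| = 7: so not tricolorable, since 3 does not divide 7
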